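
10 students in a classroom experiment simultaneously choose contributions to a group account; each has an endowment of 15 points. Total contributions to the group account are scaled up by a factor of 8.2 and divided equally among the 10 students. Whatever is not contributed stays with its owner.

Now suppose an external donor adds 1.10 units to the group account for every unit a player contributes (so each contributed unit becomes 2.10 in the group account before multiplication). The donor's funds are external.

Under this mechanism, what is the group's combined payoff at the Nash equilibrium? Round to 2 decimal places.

2583.00 points

The effective private return per unit is now 8.2 × 2.10 / 10 = 1.7220 > 1, so every player's dominant strategy flips to full contribution.
At the Nash equilibrium everyone contributes 15. Group total payoff = 8.2 × 2.10 × 150 = 2583.00.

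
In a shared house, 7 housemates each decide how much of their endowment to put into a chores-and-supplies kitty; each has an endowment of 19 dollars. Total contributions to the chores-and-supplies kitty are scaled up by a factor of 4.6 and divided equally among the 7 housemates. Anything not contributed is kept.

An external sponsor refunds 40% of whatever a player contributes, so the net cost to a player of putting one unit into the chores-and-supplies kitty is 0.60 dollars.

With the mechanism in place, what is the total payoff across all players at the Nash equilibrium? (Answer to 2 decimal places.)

The effective private return per unit is now (4.6/7) / 0.60 = 1.0952 > 1, so every player's dominant strategy flips to full contribution.
At the Nash equilibrium everyone contributes 19. Group total payoff = 7 × (19 × 0.40 + 4.6 × 19) = 665.00.

665.00 dollars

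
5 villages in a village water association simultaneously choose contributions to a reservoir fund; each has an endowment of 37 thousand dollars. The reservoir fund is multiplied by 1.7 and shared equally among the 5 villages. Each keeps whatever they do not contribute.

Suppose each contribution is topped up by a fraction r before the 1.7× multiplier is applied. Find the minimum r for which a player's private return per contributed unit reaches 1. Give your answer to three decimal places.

1.941

With matching at rate r, one contributed unit becomes (1 + r) in the reservoir fund and returns 1.7 × (1 + r) / 5 to the contributor.
Setting this equal to 1: 1 + r = 5/1.7 = 2.9412.
So the minimum matching rate is r = 2.9412 − 1 = 1.941.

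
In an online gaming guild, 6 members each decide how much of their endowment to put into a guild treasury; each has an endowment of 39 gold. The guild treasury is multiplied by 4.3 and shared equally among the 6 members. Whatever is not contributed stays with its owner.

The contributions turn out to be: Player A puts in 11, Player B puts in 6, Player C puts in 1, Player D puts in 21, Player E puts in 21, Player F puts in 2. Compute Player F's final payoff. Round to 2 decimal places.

81.43 gold

Total contributed: 11 + 6 + 1 + 21 + 21 + 2 = 62.
Each receives 4.3 × 62 / 6 = 44.43 from the guild treasury.
Player F keeps 39 − 2 = 37, so Player F's payoff is 37 + 44.43 = 81.43.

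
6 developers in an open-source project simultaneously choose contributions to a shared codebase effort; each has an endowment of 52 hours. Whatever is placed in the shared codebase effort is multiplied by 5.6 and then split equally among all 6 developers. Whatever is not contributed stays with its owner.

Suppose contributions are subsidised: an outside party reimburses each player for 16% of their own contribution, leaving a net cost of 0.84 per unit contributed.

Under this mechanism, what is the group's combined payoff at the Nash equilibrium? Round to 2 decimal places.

1797.12 hours

Under the mechanism each unit contributed yields (5.6/6) / 0.84 = 1.1111 back to its contributor per unit of net cost, which exceeds 1, making full contribution the dominant choice for everyone.
So the Nash equilibrium is full contribution by all 6; the group earns 6 × (52 × 0.16 + 5.6 × 52) = 1797.12.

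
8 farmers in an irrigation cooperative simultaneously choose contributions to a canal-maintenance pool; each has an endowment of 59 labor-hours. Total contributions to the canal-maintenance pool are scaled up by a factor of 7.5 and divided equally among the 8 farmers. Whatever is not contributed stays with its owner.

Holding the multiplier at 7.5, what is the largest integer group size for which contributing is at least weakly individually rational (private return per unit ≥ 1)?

7

Private return per unit is 7.5/(group size), which is ≥ 1 whenever the group size is ≤ 7.5.
The largest such integer is 7.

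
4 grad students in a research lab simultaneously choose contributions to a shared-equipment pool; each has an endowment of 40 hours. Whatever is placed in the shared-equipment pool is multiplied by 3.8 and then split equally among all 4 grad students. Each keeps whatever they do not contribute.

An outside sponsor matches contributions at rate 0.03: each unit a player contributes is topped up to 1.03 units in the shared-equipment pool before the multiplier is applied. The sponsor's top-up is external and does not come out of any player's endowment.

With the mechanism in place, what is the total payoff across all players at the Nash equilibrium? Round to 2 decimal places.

With the mechanism, a contributed unit returns 3.8 × 1.03 / 4 = 0.9785 per unit of net cost — still below 1 — so contributing 0 remains dominant for every player.
Everyone keeps their endowment and the group total is 4 × 40 = 160.

160.00 hours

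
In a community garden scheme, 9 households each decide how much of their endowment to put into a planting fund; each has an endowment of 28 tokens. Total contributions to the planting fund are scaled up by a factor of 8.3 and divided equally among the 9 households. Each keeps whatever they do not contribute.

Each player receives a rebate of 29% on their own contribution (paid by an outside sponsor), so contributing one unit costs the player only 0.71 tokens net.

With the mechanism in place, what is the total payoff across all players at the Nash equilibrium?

The effective private return per unit is now (8.3/9) / 0.71 = 1.2989 > 1, so every player's dominant strategy flips to full contribution.
So the Nash equilibrium is full contribution by all 9; the group earns 9 × (28 × 0.29 + 8.3 × 28) = 2164.68.

2164.68 tokens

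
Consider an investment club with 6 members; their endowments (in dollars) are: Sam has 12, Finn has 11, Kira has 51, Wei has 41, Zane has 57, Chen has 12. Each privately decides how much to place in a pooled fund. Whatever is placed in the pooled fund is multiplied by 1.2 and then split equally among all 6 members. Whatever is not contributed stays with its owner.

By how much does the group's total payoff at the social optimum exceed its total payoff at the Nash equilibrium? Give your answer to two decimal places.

36.80 dollars

The private return per contributed unit is 1.2/6 = 0.2000 < 1 for every player regardless of endowment, so the Nash equilibrium is zero contribution and the group total is Σ E_j = 12 + 11 + 51 + 41 + 57 + 12 = 184.
Each contributed unit returns 1.200 to the group, so the social optimum is full contribution by everyone: group total = 1.200 × 184 = 220.80.
Efficiency loss = (1.200 − 1) × 184 = 36.80.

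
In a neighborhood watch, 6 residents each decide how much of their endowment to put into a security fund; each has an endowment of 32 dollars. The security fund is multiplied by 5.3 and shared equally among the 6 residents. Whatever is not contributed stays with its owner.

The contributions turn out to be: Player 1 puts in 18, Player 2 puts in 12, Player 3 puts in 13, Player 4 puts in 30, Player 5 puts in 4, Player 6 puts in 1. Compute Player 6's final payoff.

99.90 dollars

Total contributed: 18 + 12 + 13 + 30 + 4 + 1 = 78.
Each receives 5.3 × 78 / 6 = 68.90 from the security fund.
Player 6 keeps 32 − 1 = 31, so Player 6's payoff is 31 + 68.90 = 99.90.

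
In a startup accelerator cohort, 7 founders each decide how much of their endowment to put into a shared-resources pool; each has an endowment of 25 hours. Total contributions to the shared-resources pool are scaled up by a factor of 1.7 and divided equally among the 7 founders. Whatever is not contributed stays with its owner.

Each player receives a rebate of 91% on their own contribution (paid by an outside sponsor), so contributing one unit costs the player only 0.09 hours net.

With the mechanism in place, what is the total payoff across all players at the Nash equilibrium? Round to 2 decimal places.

The effective private return per unit is now (1.7/7) / 0.09 = 2.6984 > 1, so every player's dominant strategy flips to full contribution.
At the Nash equilibrium everyone contributes 25. Group total payoff = 7 × (25 × 0.91 + 1.7 × 25) = 456.75.

456.75 hours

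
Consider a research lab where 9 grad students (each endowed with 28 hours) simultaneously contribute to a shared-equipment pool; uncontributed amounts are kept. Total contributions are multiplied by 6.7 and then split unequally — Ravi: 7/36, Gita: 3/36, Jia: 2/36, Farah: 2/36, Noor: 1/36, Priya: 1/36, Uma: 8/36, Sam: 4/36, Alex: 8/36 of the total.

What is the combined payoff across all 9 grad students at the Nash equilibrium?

730.80 hours

Player j's private return per contributed unit is 6.7 × (j's share). Contributing is weakly dominant for j when that share is at least 1/6.7 = 0.1493, and contributing 0 is dominant otherwise.
Ravi, Uma and Alex clear that bar, contributing 28 each; the remaining 6 contribute 0. Total contributed: 84.
The shared-equipment pool pays out 6.7 × 84 = 562.80 in total (split across the unequal shares, but the aggregate is all that matters for the group sum).
The 6 free-riders keep 28 each, adding 168. Group total = 168 + 562.80 = 730.80.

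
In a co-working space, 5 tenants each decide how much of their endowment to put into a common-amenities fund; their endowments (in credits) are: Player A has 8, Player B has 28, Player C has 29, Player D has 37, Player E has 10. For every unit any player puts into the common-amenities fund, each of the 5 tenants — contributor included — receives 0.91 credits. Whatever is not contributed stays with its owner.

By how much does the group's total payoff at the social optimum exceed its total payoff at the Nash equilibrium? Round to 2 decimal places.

The private return per contributed unit is 0.91 < 1 for everyone, so the Nash equilibrium is zero contribution and the group total is Σ E_j = 8 + 28 + 29 + 37 + 10 = 112.
Each contributed unit returns 4.550 to the group, so the social optimum is full contribution by everyone: group total = 4.550 × 112 = 509.60.
Efficiency loss = (4.550 − 1) × 112 = 397.60.

397.60 credits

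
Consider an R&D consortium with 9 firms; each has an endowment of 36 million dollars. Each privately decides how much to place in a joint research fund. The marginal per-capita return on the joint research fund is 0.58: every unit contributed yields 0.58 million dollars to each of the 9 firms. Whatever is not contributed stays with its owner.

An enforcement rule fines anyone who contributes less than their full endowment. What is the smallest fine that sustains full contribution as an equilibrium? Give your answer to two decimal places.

15.12 million dollars

Given the others contribute fully, the best deviation is to contribute 0 (any partial contribution still incurs the fine and gives up units whose private return 0.58 is below 1).
Deviating from 36 to 0 saves 36 million dollars but forfeits the deviator's share of the drop in the joint research fund: 0.58 × 36 = 20.88.
So the deviation gain is 36 − 20.88 = 15.12, and the fine must be at least 15.12 million dollars to wipe it out.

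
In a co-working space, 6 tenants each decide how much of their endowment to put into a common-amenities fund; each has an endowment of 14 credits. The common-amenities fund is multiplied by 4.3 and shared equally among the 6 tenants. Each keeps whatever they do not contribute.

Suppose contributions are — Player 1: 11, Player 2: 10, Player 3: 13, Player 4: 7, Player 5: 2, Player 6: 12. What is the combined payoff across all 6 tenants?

Total contributed: 11 + 10 + 13 + 7 + 2 + 12 = 55; total kept: 6 × 14 − 55 = 29.
The common-amenities fund pays out 4.3 × 55 = 236.50 in aggregate.
Group total = 29 + 236.50 = 265.50.

265.50 credits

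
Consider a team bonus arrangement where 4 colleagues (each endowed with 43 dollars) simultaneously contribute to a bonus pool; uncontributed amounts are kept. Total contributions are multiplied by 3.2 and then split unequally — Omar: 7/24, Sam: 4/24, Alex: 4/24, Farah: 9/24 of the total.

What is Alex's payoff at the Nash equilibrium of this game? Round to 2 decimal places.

For player j, contributing a unit is worthwhile iff 3.2 × (j's share) ≥ 1, i.e. iff j's share is at least 0.3125.
Farah alone (share 9/24) is above the threshold, contributing 43; the remaining 3 contribute 0. Total contributed: 43.
Alex keeps 43 and receives 3.2 × 43 × 4/24 = 22.93 from the bonus pool, for a payoff of 65.93.

65.93 dollars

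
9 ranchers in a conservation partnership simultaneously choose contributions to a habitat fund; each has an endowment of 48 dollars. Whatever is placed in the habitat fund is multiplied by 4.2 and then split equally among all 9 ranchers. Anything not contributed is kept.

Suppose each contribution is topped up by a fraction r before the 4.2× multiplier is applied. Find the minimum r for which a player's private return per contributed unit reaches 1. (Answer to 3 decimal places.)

1.143

With matching at rate r, one contributed unit becomes (1 + r) in the habitat fund and returns 4.2 × (1 + r) / 9 to the contributor.
Setting this equal to 1: 1 + r = 9/4.2 = 2.1429.
So the minimum matching rate is r = 2.1429 − 1 = 1.143.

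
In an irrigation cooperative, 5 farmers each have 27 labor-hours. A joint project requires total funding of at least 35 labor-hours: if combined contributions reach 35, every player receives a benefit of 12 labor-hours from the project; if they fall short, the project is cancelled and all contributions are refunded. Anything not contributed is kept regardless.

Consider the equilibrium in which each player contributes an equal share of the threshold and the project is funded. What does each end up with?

Equal share of the threshold: 35/5 = 7.
At this profile no one gains by cutting their contribution: any cut drops the total below 35, the project is cancelled, contributions are refunded, and the deviator ends with 27, which is less than 27 − 7 + 12 = 32. Contributing more than 7 just wastes the excess. So contributing exactly 7 is a best response.
Each player's payoff: 27 − 7 + 12 = 32.

32 labor-hours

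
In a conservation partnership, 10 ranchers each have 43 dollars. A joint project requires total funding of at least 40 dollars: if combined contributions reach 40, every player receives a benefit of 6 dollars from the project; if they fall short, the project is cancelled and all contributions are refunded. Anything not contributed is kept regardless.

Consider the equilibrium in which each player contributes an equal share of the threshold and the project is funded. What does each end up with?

Equal share of the threshold: 40/10 = 4.
At this profile no one gains by cutting their contribution: any cut drops the total below 40, the project is cancelled, contributions are refunded, and the deviator ends with 43, which is less than 43 − 4 + 6 = 45. Contributing more than 4 just wastes the excess. So contributing exactly 4 is a best response.
Each player's payoff: 43 − 4 + 6 = 45.

45 dollars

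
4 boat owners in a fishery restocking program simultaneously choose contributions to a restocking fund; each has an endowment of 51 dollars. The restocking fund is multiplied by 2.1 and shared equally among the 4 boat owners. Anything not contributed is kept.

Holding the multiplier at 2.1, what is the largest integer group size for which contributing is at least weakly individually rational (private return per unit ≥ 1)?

Private return per unit is 2.1/(group size), which is ≥ 1 whenever the group size is ≤ 2.1.
The largest such integer is 2.

2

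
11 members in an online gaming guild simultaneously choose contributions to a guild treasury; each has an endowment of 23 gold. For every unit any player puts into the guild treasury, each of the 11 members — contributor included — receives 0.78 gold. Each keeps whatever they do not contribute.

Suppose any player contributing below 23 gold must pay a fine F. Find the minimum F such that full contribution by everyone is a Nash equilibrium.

5.06 gold

Given the others contribute fully, the best deviation is to contribute 0 (any partial contribution still incurs the fine and gives up units whose private return 0.78 is below 1).
Deviating from 23 to 0 saves 23 gold but forfeits the deviator's share of the drop in the guild treasury: 0.78 × 23 = 17.94.
So the deviation gain is 23 − 17.94 = 5.06, and the fine must be at least 5.06 gold to wipe it out.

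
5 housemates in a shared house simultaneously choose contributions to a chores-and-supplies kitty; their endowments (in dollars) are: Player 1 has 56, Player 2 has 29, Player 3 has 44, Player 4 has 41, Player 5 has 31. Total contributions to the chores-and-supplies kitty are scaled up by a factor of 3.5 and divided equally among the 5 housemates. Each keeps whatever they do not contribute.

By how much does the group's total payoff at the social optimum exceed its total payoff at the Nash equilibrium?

502.50 dollars

The private return per contributed unit is 3.5/5 = 0.7000 < 1 for every player regardless of endowment, so the Nash equilibrium is zero contribution and the group total is Σ E_j = 56 + 29 + 44 + 41 + 31 = 201.
Each contributed unit returns 3.500 to the group, so the social optimum is full contribution by everyone: group total = 3.500 × 201 = 703.50.
Efficiency loss = (3.500 − 1) × 201 = 502.50.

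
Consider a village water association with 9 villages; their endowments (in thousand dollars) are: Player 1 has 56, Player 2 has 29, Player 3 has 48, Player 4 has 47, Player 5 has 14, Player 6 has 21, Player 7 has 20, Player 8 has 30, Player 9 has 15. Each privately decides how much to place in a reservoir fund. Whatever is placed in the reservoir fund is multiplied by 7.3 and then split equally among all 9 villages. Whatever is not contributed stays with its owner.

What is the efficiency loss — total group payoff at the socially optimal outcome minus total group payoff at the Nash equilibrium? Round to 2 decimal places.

The private return per contributed unit is 7.3/9 = 0.8111 < 1 for every player regardless of endowment, so the Nash equilibrium is zero contribution and the group total is Σ E_j = 56 + 29 + 48 + 47 + 14 + 21 + 20 + 30 + 15 = 280.
Each contributed unit returns 7.300 to the group, so the social optimum is full contribution by everyone: group total = 7.300 × 280 = 2044.00.
Efficiency loss = (7.300 − 1) × 280 = 1764.00.

1764.00 thousand dollars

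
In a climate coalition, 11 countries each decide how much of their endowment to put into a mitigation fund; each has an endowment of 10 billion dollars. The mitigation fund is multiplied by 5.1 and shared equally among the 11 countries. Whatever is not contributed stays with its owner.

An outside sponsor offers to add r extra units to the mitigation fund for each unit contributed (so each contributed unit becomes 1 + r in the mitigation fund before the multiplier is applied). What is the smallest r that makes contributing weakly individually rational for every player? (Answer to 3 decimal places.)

With matching at rate r, one contributed unit becomes (1 + r) in the mitigation fund and returns 5.1 × (1 + r) / 11 to the contributor.
Setting this equal to 1: 1 + r = 11/5.1 = 2.1569.
So the minimum matching rate is r = 2.1569 − 1 = 1.157.

1.157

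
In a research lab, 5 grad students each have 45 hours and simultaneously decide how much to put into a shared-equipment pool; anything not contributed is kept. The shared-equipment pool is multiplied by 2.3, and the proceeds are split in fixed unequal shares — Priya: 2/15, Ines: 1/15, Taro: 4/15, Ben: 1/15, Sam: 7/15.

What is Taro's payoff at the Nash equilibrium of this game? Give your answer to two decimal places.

72.60 hours

For player j, contributing a unit is worthwhile iff 2.3 × (j's share) ≥ 1, i.e. iff j's share is at least 0.4348.
Only Sam (7/15) clears that bar, contributing 45; the remaining 4 contribute 0. Total contributed: 45.
Taro keeps 45 and receives 2.3 × 45 × 4/15 = 27.60 from the shared-equipment pool, for a payoff of 72.60.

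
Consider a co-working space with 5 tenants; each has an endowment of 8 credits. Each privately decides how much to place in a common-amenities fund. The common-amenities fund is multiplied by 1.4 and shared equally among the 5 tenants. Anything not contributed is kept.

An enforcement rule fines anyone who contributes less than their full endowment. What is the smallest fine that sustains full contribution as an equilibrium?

5.76 credits

Given the others contribute fully, the best deviation is to contribute 0 (any partial contribution still incurs the fine and gives up units whose private return 0.2800 is below 1).
Deviating from 8 to 0 saves 8 credits but forfeits the deviator's share of the drop in the common-amenities fund: 1.4/5 × 8 = 2.24.
So the deviation gain is 8 − 2.24 = 5.76, and the fine must be at least 5.76 credits to wipe it out.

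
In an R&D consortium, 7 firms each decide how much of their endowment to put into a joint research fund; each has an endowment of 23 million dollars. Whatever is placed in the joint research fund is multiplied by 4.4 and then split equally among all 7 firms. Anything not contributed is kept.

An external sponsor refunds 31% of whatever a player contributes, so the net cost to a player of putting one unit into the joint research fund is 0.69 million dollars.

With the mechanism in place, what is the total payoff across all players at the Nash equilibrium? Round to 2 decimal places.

161.00 million dollars

With the mechanism, a contributed unit returns (4.4/7) / 0.69 = 0.9110 per unit of net cost — still below 1 — so contributing 0 remains dominant for every player.
Everyone keeps their endowment and the group total is 7 × 23 = 161.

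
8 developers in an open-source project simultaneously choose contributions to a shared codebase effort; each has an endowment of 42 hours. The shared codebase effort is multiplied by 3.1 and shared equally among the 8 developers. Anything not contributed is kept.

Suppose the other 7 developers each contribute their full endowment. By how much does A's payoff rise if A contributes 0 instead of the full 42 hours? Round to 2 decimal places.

25.73 hours

Switching from a contribution of 42 to 0 lets A keep an extra 42 hours, but lowers the shared codebase effort by 42, which costs A their own share of that drop: 3.1/8 × 42 = 16.27.
Net gain = 42 − 16.27 = 25.73. The private return per contributed unit (0.3875) is below 1, so free-riding is indeed the best response regardless of what the others do.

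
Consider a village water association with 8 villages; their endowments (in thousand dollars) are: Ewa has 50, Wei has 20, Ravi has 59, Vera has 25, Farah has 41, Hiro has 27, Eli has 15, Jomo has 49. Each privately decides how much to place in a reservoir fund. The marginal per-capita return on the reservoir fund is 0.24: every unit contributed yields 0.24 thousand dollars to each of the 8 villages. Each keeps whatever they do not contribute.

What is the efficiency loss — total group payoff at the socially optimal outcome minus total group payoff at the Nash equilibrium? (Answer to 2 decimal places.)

263.12 thousand dollars

The private return per contributed unit is 0.24 < 1 for everyone, so the Nash equilibrium is zero contribution and the group total is Σ E_j = 50 + 20 + 59 + 25 + 41 + 27 + 15 + 49 = 286.
Each contributed unit returns 1.920 to the group, so the social optimum is full contribution by everyone: group total = 1.920 × 286 = 549.12.
Efficiency loss = (1.920 − 1) × 286 = 263.12.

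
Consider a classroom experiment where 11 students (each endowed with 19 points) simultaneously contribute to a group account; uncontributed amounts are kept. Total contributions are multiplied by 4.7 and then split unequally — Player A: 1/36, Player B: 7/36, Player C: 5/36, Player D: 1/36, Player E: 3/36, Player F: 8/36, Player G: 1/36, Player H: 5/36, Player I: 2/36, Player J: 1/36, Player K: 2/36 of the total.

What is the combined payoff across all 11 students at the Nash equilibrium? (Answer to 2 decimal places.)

279.30 points

Player j's private return per contributed unit is 4.7 × (j's share). Contributing is weakly dominant for j when that share is at least 1/4.7 = 0.2128, and contributing 0 is dominant otherwise.
The only share above 0.2128 is Player F's 8/36, contributing 19; the remaining 10 contribute 0. Total contributed: 19.
The group account pays out 4.7 × 19 = 89.30 in total (split across the unequal shares, but the aggregate is all that matters for the group sum).
The 10 free-riders keep 19 each, adding 190. Group total = 190 + 89.30 = 279.30.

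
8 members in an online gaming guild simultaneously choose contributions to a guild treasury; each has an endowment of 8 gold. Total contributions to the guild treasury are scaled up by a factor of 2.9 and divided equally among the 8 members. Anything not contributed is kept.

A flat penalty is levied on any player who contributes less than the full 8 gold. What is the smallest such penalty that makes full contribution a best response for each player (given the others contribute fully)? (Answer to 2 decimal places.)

Given the others contribute fully, the best deviation is to contribute 0 (any partial contribution still incurs the fine and gives up units whose private return 0.3625 is below 1).
Deviating from 8 to 0 saves 8 gold but forfeits the deviator's share of the drop in the guild treasury: 2.9/8 × 8 = 2.90.
So the deviation gain is 8 − 2.90 = 5.10, and the fine must be at least 5.10 gold to wipe it out.

5.10 gold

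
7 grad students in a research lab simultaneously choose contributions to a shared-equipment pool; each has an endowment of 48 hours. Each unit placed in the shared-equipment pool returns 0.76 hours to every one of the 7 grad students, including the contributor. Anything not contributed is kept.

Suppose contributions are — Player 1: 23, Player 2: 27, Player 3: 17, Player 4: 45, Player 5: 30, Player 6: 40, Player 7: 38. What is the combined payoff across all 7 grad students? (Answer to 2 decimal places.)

Total contributed: 23 + 27 + 17 + 45 + 30 + 40 + 38 = 220; total kept: 7 × 48 − 220 = 116.
The shared-equipment pool pays out 0.76 × 7 × 220 = 1170.40 in aggregate.
Group total = 116 + 1170.40 = 1286.40.

1286.40 hours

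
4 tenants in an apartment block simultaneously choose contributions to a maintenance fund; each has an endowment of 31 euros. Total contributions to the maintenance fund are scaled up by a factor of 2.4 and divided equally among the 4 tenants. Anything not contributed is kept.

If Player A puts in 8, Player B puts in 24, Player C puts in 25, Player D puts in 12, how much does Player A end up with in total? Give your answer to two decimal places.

64.40 euros

Total contributed: 8 + 24 + 25 + 12 = 69.
Each receives 2.4 × 69 / 4 = 41.40 from the maintenance fund.
Player A keeps 31 − 8 = 23, so Player A's payoff is 23 + 41.40 = 64.40.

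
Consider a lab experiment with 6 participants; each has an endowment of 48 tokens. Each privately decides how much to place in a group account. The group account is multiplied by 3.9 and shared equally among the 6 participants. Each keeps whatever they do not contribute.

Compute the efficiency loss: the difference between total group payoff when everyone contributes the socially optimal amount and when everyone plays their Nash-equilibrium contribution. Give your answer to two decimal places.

Each contributed unit returns 3.9/6 = 0.6500 to its contributor — below 1 — so contributing 0 is dominant for every player. At the Nash equilibrium everyone keeps their 48, and the group total is 6 × 48 = 288.
Each contributed unit returns 3.900 to the group as a whole (0.6500 to each of 6 players), which exceeds 1, so the social optimum is full contribution: group total = 3.900 × 288 = 1123.20.
Efficiency loss = 1123.20 − 288 = 835.20.

835.20 tokens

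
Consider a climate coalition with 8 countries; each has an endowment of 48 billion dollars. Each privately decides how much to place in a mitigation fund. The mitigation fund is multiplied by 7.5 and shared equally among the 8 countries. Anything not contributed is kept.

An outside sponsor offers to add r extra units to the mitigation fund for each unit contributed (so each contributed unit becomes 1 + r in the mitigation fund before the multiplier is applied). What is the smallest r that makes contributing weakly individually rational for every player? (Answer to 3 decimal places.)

With matching at rate r, one contributed unit becomes (1 + r) in the mitigation fund and returns 7.5 × (1 + r) / 8 to the contributor.
Setting this equal to 1: 1 + r = 8/7.5 = 1.0667.
So the minimum matching rate is r = 1.0667 − 1 = 0.067.

0.067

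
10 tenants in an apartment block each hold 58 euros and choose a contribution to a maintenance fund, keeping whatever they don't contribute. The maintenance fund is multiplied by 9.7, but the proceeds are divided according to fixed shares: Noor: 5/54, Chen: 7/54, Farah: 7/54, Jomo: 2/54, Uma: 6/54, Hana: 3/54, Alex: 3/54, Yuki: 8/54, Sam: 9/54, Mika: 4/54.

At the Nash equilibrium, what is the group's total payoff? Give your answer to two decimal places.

3103.00 euros

Each unit j contributes comes back to j as 9.7 × (j's share), so j prefers to contribute only if that share exceeds 1/9.7 = 0.1031; otherwise keeping the unit dominates.
Chen, Farah, Uma, Yuki and Sam are above the threshold, contributing 58 each; the remaining 5 contribute 0. Total contributed: 290.
The maintenance fund pays out 9.7 × 290 = 2813.00 in total (split across the unequal shares, but the aggregate is all that matters for the group sum).
The 5 free-riders keep 58 each, adding 290. Group total = 290 + 2813.00 = 3103.00.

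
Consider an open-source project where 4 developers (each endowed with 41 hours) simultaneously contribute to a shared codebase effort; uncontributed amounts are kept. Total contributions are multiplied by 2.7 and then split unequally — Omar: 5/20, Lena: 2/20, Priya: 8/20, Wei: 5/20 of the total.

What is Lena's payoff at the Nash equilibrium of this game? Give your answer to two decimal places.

52.07 hours

A player with share s gets back 2.7·s per unit contributed, so full contribution is dominant for anyone with s > 1/2.7 = 0.3704 and zero contribution is dominant for anyone below.
Only Priya (8/20) clears that bar, contributing 41; the remaining 3 contribute 0. Total contributed: 41.
Lena keeps 41 and receives 2.7 × 41 × 2/20 = 11.07 from the shared codebase effort, for a payoff of 52.07.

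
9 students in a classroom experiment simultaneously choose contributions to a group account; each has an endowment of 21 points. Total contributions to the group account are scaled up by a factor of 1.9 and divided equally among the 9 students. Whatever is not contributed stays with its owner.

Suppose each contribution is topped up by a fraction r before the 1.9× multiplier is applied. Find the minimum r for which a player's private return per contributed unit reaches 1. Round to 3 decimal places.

With matching at rate r, one contributed unit becomes (1 + r) in the group account and returns 1.9 × (1 + r) / 9 to the contributor.
Setting this equal to 1: 1 + r = 9/1.9 = 4.7368.
So the minimum matching rate is r = 4.7368 − 1 = 3.737.

3.737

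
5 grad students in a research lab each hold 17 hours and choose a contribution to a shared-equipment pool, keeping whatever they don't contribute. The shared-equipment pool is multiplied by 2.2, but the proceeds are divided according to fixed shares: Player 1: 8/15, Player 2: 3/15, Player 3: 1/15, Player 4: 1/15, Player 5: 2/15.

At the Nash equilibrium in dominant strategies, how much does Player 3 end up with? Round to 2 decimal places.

Each unit j contributes comes back to j as 2.2 × (j's share), so j prefers to contribute only if that share exceeds 1/2.2 = 0.4545; otherwise keeping the unit dominates.
Player 1 alone (share 8/15) is above the threshold, contributing 17; the remaining 4 contribute 0. Total contributed: 17.
Player 3 keeps 17 and receives 2.2 × 17 × 1/15 = 2.49 from the shared-equipment pool, for a payoff of 19.49.

19.49 hours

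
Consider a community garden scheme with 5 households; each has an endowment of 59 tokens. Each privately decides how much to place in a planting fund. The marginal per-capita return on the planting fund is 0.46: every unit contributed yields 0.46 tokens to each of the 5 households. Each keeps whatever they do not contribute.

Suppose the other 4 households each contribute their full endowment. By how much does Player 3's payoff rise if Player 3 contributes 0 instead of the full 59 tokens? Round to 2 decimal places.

31.86 tokens

Switching from a contribution of 59 to 0 lets Player 3 keep an extra 59 tokens, but lowers the planting fund by 59, which costs Player 3 their own share of that drop: 0.46 × 59 = 27.14.
Net gain = 59 − 27.14 = 31.86. The private return per contributed unit (0.46) is below 1, so free-riding is indeed the best response regardless of what the others do.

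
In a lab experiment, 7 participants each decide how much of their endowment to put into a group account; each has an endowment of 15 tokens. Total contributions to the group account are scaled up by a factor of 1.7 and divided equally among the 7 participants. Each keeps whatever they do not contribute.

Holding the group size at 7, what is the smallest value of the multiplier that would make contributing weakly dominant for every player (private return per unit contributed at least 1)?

A contributed unit returns (multiplier)/7 to its contributor.
This reaches 1 exactly when the multiplier is 7.

7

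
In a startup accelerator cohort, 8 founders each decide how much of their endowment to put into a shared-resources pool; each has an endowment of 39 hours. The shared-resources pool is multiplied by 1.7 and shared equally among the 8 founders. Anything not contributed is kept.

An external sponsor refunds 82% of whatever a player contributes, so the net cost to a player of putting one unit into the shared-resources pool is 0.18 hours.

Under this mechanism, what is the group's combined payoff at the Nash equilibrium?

786.24 hours

The effective private return per unit is now (1.7/8) / 0.18 = 1.1806 > 1, so every player's dominant strategy flips to full contribution.
So the Nash equilibrium is full contribution by all 8; the group earns 8 × (39 × 0.82 + 1.7 × 39) = 786.24.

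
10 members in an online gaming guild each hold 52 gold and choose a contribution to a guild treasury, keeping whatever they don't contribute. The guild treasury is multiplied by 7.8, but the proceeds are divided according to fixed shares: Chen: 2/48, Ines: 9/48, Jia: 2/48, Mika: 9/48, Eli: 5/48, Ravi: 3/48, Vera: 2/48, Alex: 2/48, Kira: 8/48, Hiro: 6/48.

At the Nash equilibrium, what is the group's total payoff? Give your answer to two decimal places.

1580.80 gold

For player j, contributing a unit is worthwhile iff 7.8 × (j's share) ≥ 1, i.e. iff j's share is at least 0.1282.
Ines, Mika and Kira are above the threshold, contributing 52 each; the remaining 7 contribute 0. Total contributed: 156.
The guild treasury pays out 7.8 × 156 = 1216.80 in total (split across the unequal shares, but the aggregate is all that matters for the group sum).
The 7 free-riders keep 52 each, adding 364. Group total = 364 + 1216.80 = 1580.80.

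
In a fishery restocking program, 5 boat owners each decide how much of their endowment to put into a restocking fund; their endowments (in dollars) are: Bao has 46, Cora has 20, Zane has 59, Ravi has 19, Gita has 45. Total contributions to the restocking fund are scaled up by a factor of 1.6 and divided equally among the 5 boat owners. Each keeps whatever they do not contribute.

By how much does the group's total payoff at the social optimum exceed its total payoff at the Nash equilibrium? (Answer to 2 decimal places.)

The private return per contributed unit is 1.6/5 = 0.3200 < 1 for every player regardless of endowment, so the Nash equilibrium is zero contribution and the group total is Σ E_j = 46 + 20 + 59 + 19 + 45 = 189.
Each contributed unit returns 1.600 to the group, so the social optimum is full contribution by everyone: group total = 1.600 × 189 = 302.40.
Efficiency loss = (1.600 − 1) × 189 = 113.40.

113.40 dollars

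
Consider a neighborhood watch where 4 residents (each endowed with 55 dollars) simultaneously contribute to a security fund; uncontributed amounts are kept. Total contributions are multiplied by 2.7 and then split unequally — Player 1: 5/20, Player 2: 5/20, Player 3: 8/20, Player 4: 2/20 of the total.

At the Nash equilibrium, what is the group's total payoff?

313.50 dollars

Player j's private return per contributed unit is 2.7 × (j's share). Contributing is weakly dominant for j when that share is at least 1/2.7 = 0.3704, and contributing 0 is dominant otherwise.
The only share above 0.3704 is Player 3's 8/20, contributing 55; the remaining 3 contribute 0. Total contributed: 55.
The security fund pays out 2.7 × 55 = 148.50 in total (split across the unequal shares, but the aggregate is all that matters for the group sum).
The 3 free-riders keep 55 each, adding 165. Group total = 165 + 148.50 = 313.50.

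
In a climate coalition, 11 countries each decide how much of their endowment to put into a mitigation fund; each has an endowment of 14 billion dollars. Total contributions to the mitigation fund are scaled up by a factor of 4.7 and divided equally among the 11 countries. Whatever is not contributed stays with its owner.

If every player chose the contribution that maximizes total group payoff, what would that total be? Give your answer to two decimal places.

Each contributed unit returns 4.700 to the group as a whole (0.4273 to each of 11 players), which exceeds 1, so the social optimum is full contribution: group total = 4.700 × 154 = 723.80.

723.80 billion dollars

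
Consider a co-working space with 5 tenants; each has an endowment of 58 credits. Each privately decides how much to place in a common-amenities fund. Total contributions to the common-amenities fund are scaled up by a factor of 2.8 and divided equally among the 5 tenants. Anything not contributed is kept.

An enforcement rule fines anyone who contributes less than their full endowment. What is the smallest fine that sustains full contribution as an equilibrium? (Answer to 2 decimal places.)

25.52 credits

Given the others contribute fully, the best deviation is to contribute 0 (any partial contribution still incurs the fine and gives up units whose private return 0.5600 is below 1).
Deviating from 58 to 0 saves 58 credits but forfeits the deviator's share of the drop in the common-amenities fund: 2.8/5 × 58 = 32.48.
So the deviation gain is 58 − 32.48 = 25.52, and the fine must be at least 25.52 credits to wipe it out.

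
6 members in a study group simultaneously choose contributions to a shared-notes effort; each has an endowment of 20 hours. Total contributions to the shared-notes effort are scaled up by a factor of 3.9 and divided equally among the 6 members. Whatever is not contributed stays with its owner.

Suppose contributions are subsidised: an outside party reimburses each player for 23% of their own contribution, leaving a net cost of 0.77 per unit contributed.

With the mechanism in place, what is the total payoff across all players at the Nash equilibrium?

120.00 hours

The effective private return is (3.9/6) / 0.77 = 0.8442, which is still under 1, so the mechanism doesn't change anyone's dominant strategy: zero contribution.
At the Nash equilibrium no one contributes; group total payoff = 6 × 20 = 120.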